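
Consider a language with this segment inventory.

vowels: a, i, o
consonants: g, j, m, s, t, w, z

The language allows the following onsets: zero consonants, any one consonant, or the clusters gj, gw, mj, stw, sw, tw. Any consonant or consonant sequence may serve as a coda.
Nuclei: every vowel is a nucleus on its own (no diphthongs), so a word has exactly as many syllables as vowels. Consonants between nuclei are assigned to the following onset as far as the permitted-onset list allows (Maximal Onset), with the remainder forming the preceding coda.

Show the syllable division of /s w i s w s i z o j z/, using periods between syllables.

swisw.si.zojz

Nuclei (vowels): i, i, o → 3 syllables.
σ1/σ2 boundary: /sws/ splits as /sw/ + /s/ (/s/ is the longest suffix that is a licit onset).
σ2/σ3 boundary: /z/ is a single consonant, so it becomes the next onset.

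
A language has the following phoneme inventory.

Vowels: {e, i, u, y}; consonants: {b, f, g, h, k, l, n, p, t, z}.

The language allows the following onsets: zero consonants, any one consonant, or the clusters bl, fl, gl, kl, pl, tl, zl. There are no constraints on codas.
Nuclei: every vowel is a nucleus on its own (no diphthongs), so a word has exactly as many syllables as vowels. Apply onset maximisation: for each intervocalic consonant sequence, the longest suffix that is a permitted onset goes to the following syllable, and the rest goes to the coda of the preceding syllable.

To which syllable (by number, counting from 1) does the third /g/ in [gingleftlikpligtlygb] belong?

4

The vowels are i, e, i, i, y — 5 nuclei, so 5 syllables.
V1 /i/ – V2 /e/: /ngl/; trying suffixes from longest down, /gl/ is the first permitted one, so coda /n/ | onset /gl/.
V2 /e/ – V3 /i/: cluster /ftl/ — the longest permitted-onset suffix is /tl/; onset = /tl/, preceding coda = /f/.
V3 /i/ – V4 /i/: /kpl/ — longest licit onset from the right is /pl/, leaving /k/ as coda.
V4 /i/ – V5 /y/: /gtl/; trying suffixes from longest down, /tl/ is the first permitted one, so coda /g/ | onset /tl/.
Syllabification: gin.glef.tlik.plig.tlygb.
The third /g/ is in the coda of syllable 4 (/plig/).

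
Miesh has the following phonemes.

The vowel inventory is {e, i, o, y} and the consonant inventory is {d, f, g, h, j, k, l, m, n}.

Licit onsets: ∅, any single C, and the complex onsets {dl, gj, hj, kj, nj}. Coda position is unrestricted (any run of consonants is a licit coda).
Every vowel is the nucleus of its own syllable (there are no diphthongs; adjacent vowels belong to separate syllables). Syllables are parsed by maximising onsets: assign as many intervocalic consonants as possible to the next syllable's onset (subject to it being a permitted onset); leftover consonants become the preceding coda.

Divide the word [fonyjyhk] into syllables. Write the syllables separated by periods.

Vowels present: o, y, y; each is a nucleus, giving 3 syllables.
/o…y/ gap (V1→V2): just /n/ — single C goes to the following onset.
/y…y/ gap (V2→V3): just /j/ — single C goes to the following onset.

fo.ny.jyhk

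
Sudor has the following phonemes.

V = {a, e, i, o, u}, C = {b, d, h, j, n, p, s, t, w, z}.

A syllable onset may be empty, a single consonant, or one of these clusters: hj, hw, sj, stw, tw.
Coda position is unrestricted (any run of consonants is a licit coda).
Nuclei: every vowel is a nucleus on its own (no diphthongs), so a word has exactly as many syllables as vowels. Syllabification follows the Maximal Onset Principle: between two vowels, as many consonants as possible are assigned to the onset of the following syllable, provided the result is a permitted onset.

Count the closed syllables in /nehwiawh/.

1

Nuclei (vowels): e, i, a → 3 syllables.
Between /e/ (V1) and /i/ (V2): cluster /hw/ — /hw/ is itself a permitted onset, so the whole cluster goes right; preceding coda = ∅.
Between /i/ (V2) and /a/ (V3): no consonants, so the boundary falls immediately after /i/.
So the parse is ne.hwi.awh.
Classifying each syllable: /ne/ (open), /hwi/ (open), /awh/ (closed).
Closed syllables: 1.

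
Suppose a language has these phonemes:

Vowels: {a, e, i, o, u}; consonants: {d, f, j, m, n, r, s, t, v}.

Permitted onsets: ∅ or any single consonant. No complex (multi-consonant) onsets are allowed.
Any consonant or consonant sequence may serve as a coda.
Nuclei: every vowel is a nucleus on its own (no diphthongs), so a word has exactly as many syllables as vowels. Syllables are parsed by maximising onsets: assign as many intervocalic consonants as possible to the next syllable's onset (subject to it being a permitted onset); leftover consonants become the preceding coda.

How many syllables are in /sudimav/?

3

The vowels are u, i, a — 3 nuclei, so 3 syllables.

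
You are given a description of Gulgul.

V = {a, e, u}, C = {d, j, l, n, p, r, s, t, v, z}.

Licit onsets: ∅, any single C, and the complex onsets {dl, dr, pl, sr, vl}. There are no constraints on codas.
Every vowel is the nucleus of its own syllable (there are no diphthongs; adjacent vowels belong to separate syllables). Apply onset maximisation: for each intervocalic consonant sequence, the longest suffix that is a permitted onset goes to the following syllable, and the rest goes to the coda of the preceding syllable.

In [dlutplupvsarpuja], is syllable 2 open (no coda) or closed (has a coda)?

closed

Nuclei (vowels): u, u, a, u, a → 5 syllables.
V1 /u/ – V2 /u/: /tpl/ splits as /t/ + /pl/ (/pl/ is the longest suffix that is a licit onset).
V2 /u/ – V3 /a/: /pvs/; trying suffixes from longest down, /s/ is the first permitted one, so coda /pv/ | onset /s/.
V3 /a/ – V4 /u/: /rp/; trying suffixes from longest down, /p/ is the first permitted one, so coda /r/ | onset /p/.
V4 /u/ – V5 /a/: /j/ → onset of the next syllable (single consonants are always licit onsets).
Putting it together: dlut.plupv.sar.pu.ja.
Syllable 2 is /plupv/ with coda /pv/, so it is closed.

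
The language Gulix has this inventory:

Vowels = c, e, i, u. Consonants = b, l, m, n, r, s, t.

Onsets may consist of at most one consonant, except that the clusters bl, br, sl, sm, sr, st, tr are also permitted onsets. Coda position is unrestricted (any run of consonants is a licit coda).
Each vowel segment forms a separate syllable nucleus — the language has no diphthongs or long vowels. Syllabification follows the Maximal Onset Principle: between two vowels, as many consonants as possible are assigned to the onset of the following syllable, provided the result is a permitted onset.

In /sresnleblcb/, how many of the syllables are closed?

Nuclei (vowels): e, e, c → 3 syllables.
/e…e/ gap (V1→V2): /snl/ — longest licit onset from the right is /l/, leaving /sn/ as coda.
/e…c/ gap (V2→V3): /bl/ is a licit onset in full, so it all attaches to the next syllable.
So the parse is sresn.le.blcb.
Classifying each syllable: /sresn/ (closed), /le/ (open), /blcb/ (closed).
Closed syllables: 2.

2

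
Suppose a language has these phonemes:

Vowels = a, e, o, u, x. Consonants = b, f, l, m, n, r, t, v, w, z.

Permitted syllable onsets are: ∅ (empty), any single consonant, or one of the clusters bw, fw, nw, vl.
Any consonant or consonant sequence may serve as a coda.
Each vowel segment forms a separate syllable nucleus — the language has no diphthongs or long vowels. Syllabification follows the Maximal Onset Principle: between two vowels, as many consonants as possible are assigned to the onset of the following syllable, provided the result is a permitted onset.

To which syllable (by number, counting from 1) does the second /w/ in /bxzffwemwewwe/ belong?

Vowels present: x, e, e, e; each is a nucleus, giving 4 syllables.
Between /x/ (V1) and /e/ (V2): /zffw/ splits as /zf/ + /fw/ (/fw/ is the longest suffix that is a licit onset).
Between /e/ (V2) and /e/ (V3): /mw/ splits as /m/ + /w/ (/w/ is the longest suffix that is a licit onset).
Between /e/ (V3) and /e/ (V4): /ww/ splits as /w/ + /w/ (/w/ is the longest suffix that is a licit onset).
Putting it together: bxzf.fwem.wew.we.
The second /w/ is in the onset of syllable 3 (/wew/).

3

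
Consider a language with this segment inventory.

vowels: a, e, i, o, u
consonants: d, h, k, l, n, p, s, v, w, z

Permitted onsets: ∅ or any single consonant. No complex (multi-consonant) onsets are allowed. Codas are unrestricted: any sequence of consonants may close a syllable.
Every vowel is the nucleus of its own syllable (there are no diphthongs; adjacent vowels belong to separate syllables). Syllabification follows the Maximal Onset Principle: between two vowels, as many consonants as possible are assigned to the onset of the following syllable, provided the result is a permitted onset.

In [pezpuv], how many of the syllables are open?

Vowels present: e, u; each is a nucleus, giving 2 syllables.
V1 /e/ – V2 /u/: /zp/ splits as /z/ + /p/ (/p/ is the longest suffix that is a licit onset).
Syllabification: pez.puv.
Classifying each syllable: /pez/ (closed), /puv/ (closed).
Open syllables: 0.

0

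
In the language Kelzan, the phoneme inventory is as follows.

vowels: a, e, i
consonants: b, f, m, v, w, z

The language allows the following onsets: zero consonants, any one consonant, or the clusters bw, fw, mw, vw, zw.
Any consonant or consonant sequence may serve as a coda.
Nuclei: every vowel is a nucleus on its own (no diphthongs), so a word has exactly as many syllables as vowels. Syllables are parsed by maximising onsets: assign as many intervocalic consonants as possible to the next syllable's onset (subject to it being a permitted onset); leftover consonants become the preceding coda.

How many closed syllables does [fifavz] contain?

Nuclei (vowels): i, a → 2 syllables.
/i…a/ gap (V1→V2): just /f/ — single C goes to the following onset.
Syllabification: fi.favz.
Classifying each syllable: /fi/ (open), /favz/ (closed).
Closed syllables: 1.

1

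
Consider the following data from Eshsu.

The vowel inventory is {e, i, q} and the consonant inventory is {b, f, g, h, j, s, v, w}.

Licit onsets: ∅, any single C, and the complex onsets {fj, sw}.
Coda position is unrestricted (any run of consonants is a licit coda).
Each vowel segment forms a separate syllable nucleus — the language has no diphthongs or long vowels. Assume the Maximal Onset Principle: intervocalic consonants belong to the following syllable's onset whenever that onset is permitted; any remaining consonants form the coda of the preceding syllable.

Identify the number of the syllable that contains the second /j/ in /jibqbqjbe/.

3

Nuclei (vowels): i, q, q, e → 4 syllables.
/i…q/ gap (V1→V2): /b/ is a single consonant, so it becomes the next onset.
/q…q/ gap (V2→V3): /b/ is a single consonant, so it becomes the next onset.
/q…e/ gap (V3→V4): /jb/; trying suffixes from longest down, /b/ is the first permitted one, so coda /j/ | onset /b/.
Putting it together: ji.bq.bqj.be.
The second /j/ is in the coda of syllable 3 (/bqj/).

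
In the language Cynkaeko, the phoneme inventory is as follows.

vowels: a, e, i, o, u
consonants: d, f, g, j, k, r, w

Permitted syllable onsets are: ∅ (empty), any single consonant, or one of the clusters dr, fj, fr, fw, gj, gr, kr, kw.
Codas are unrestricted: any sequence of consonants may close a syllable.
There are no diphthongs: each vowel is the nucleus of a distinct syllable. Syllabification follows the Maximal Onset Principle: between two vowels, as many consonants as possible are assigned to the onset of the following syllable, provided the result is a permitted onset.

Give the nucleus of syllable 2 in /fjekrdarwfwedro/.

a

The vowels are e, a, e, o — 4 nuclei, so 4 syllables.
The second nucleus (vowel 2 from the left) is /a/.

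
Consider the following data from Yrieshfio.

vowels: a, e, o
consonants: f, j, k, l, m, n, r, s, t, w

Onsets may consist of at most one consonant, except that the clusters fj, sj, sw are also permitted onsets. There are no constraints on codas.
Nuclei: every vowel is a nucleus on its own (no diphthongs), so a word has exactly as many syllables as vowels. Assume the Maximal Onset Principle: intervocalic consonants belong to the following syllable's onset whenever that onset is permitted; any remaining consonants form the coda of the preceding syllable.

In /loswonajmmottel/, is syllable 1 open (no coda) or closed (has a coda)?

open

The vowels are o, o, a, o, e — 5 nuclei, so 5 syllables.
V1 /o/ – V2 /o/: /sw/ is a licit onset in full, so it all attaches to the next syllable.
V2 /o/ – V3 /a/: just /n/ — single C goes to the following onset.
V3 /a/ – V4 /o/: cluster /jmm/ — the longest permitted-onset suffix is /m/; onset = /m/, preceding coda = /jm/.
V4 /o/ – V5 /e/: cluster /tt/ — the longest permitted-onset suffix is /t/; onset = /t/, preceding coda = /t/.
Result: lo.swo.najm.mot.tel.
Syllable 1 is /lo/; it ends in its nucleus with no coda, so it is open.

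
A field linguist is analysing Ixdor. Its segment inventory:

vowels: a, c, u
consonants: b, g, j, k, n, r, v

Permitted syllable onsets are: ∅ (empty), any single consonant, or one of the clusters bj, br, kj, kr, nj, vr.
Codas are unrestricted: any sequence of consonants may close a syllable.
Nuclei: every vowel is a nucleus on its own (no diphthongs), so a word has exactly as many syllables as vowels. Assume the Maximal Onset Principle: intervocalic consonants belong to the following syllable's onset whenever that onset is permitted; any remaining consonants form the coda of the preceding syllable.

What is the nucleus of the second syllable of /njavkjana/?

a

The vowels are a, a, a — 3 nuclei, so 3 syllables.
The second nucleus (vowel 2 from the left) is /a/.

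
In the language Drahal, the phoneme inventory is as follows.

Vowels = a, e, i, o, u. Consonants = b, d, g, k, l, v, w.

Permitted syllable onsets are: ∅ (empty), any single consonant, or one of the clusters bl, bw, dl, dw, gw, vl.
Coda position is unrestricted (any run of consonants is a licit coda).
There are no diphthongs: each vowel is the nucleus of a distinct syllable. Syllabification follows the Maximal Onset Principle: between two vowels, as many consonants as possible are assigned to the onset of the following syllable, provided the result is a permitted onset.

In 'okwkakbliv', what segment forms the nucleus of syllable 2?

a

Nuclei (vowels): o, a, i → 3 syllables.
The second nucleus (vowel 2 from the left) is /a/.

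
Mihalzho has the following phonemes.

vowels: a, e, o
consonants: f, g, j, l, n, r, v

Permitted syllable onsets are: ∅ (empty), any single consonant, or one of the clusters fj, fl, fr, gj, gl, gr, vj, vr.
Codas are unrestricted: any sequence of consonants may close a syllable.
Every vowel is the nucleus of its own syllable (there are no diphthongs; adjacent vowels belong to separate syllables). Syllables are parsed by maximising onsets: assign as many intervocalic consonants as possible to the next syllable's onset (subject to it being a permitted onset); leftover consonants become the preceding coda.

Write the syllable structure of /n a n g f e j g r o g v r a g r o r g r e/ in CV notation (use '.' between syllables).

Nuclei (vowels): a, e, o, a, o, e → 6 syllables.
V1 /a/ – V2 /e/: /ngf/ splits as /ng/ + /f/ (/f/ is the longest suffix that is a licit onset).
V2 /e/ – V3 /o/: /jgr/; trying suffixes from longest down, /gr/ is the first permitted one, so coda /j/ | onset /gr/.
V3 /o/ – V4 /a/: cluster /gvr/ — the longest permitted-onset suffix is /vr/; onset = /vr/, preceding coda = /g/.
V4 /a/ – V5 /o/: cluster /gr/ — /gr/ is itself a permitted onset, so the whole cluster goes right; preceding coda = ∅.
V5 /o/ – V6 /e/: /rgr/; trying suffixes from longest down, /gr/ is the first permitted one, so coda /r/ | onset /gr/.
So the parse is nang.fej.grog.vra.gror.gre.
Mapping each syllable to C/V: /nang/ → CVCC, /fej/ → CVC, /grog/ → CCVC, /vra/ → CCV, /gror/ → CCVC, /gre/ → CCV.

CVCC.CVC.CCVC.CCV.CCVC.CCV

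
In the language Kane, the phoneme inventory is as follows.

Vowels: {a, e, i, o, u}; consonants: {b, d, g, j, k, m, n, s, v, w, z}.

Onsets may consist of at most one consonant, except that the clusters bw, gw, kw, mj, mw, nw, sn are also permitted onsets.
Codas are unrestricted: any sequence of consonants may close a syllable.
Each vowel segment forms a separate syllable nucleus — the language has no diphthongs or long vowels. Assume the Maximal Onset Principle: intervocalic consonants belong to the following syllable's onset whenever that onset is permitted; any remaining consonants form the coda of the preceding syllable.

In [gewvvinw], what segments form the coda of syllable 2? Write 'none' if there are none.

Nuclei (vowels): e, i → 2 syllables.
V1 /e/ – V2 /i/: /wvv/; trying suffixes from longest down, /v/ is the first permitted one, so coda /wv/ | onset /v/.
Syllabification: gewv.vinw.
Syllable 2 is /vinw/: onset /v/, nucleus /i/, coda /nw/.

nw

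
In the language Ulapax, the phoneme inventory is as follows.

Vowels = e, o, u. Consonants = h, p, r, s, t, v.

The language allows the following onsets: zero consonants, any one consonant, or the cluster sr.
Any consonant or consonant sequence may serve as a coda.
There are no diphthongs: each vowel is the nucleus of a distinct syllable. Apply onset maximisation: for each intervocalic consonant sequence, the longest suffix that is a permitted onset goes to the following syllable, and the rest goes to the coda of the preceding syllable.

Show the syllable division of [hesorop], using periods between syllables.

he.so.rop

The vowels are e, o, o — 3 nuclei, so 3 syllables.
/e…o/ gap (V1→V2): /s/ → onset of the next syllable (single consonants are always licit onsets).
/o…o/ gap (V2→V3): /r/ → onset of the next syllable (single consonants are always licit onsets).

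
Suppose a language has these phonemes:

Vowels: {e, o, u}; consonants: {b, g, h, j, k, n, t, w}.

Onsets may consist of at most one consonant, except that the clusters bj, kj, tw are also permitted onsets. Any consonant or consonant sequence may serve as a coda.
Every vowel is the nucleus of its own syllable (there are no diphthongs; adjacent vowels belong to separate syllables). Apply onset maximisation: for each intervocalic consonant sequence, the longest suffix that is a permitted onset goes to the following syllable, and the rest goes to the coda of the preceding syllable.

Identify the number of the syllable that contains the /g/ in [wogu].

The vowels are o, u — 2 nuclei, so 2 syllables.
σ1/σ2 boundary: /g/ → onset of the next syllable (single consonants are always licit onsets).
So the parse is wo.gu.
The /g/ is in the onset of syllable 2 (/gu/).

2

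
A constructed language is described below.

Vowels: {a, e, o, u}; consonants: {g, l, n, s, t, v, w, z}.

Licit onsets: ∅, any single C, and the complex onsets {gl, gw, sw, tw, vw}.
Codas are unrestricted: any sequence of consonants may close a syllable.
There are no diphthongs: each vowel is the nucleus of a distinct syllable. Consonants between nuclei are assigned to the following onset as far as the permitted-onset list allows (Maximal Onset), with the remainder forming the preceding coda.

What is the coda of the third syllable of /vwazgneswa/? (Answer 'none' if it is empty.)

none

The vowels are a, e, a — 3 nuclei, so 3 syllables.
/a…e/ gap (V1→V2): /zgn/ — longest licit onset from the right is /n/, leaving /zg/ as coda.
/e…a/ gap (V2→V3): cluster /sw/ — /sw/ is itself a permitted onset, so the whole cluster goes right; preceding coda = ∅.
Syllabification: vwazg.ne.swa.
Syllable 3 is /swa/: onset /sw/, nucleus /a/, coda ∅.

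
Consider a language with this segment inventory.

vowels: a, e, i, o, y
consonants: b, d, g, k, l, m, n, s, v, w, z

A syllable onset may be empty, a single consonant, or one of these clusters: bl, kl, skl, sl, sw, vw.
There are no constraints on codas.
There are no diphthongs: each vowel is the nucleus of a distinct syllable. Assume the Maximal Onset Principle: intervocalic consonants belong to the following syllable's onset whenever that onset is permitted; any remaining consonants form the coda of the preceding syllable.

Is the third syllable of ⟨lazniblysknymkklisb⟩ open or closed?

closed

The vowels are a, i, y, y, i — 5 nuclei, so 5 syllables.
/a…i/ gap (V1→V2): /zn/ — longest licit onset from the right is /n/, leaving /z/ as coda.
/i…y/ gap (V2→V3): cluster /bl/ — /bl/ is itself a permitted onset, so the whole cluster goes right; preceding coda = ∅.
/y…y/ gap (V3→V4): /skn/; trying suffixes from longest down, /n/ is the first permitted one, so coda /sk/ | onset /n/.
/y…i/ gap (V4→V5): cluster /mkkl/ — the longest permitted-onset suffix is /kl/; onset = /kl/, preceding coda = /mk/.
So the parse is laz.ni.blysk.nymk.klisb.
Syllable 3 is /blysk/ with coda /sk/, so it is closed.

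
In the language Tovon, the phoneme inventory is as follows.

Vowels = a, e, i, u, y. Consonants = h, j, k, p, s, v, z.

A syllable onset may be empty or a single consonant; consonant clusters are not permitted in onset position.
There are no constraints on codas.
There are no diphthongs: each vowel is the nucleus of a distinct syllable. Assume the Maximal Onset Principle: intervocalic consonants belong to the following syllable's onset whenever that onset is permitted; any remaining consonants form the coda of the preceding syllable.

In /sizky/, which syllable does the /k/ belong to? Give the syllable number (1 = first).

Vowels present: i, y; each is a nucleus, giving 2 syllables.
V1 /i/ – V2 /y/: /zk/; trying suffixes from longest down, /k/ is the first permitted one, so coda /z/ | onset /k/.
Putting it together: siz.ky.
The /k/ is in the onset of syllable 2 (/ky/).

2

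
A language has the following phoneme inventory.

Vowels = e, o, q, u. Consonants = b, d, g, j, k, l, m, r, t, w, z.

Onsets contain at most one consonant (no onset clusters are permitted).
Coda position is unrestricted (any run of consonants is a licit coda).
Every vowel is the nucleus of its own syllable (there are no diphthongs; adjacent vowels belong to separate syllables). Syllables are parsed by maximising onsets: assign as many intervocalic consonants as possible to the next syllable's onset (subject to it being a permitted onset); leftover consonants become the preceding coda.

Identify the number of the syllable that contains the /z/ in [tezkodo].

1

Nuclei (vowels): e, o, o → 3 syllables.
/e…o/ gap (V1→V2): /zk/ splits as /z/ + /k/ (/k/ is the longest suffix that is a licit onset).
/o…o/ gap (V2→V3): /d/ is a single consonant, so it becomes the next onset.
Putting it together: tez.ko.do.
The /z/ is in the coda of syllable 1 (/tez/).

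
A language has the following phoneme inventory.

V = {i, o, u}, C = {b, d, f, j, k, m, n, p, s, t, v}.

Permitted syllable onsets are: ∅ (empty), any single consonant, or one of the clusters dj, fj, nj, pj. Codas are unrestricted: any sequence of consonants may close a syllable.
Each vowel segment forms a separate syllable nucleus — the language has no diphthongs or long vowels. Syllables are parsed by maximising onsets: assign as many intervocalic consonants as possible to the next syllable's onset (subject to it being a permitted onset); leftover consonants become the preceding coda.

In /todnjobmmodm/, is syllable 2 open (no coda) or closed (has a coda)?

closed

Nuclei (vowels): o, o, o → 3 syllables.
Between /o/ (V1) and /o/ (V2): cluster /dnj/ — the longest permitted-onset suffix is /nj/; onset = /nj/, preceding coda = /d/.
Between /o/ (V2) and /o/ (V3): /bmm/ — longest licit onset from the right is /m/, leaving /bm/ as coda.
Result: tod.njobm.modm.
Syllable 2 is /njobm/ with coda /bm/, so it is closed.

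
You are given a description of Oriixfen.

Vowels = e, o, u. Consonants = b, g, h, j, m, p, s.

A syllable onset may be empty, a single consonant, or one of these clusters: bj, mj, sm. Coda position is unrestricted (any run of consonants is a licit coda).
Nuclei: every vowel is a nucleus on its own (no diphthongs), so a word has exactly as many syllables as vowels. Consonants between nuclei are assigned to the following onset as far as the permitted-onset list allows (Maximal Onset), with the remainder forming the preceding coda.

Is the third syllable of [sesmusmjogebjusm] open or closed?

Vowels present: e, u, o, e, u; each is a nucleus, giving 5 syllables.
V1 /e/ – V2 /u/: cluster /sm/ — /sm/ is itself a permitted onset, so the whole cluster goes right; preceding coda = ∅.
V2 /u/ – V3 /o/: /smj/ — longest licit onset from the right is /mj/, leaving /s/ as coda.
V3 /o/ – V4 /e/: /g/ → onset of the next syllable (single consonants are always licit onsets).
V4 /e/ – V5 /u/: cluster /bj/ — /bj/ is itself a permitted onset, so the whole cluster goes right; preceding coda = ∅.
Syllabification: se.smus.mjo.ge.bjusm.
Syllable 3 is /mjo/; it ends in its nucleus with no coda, so it is open.

open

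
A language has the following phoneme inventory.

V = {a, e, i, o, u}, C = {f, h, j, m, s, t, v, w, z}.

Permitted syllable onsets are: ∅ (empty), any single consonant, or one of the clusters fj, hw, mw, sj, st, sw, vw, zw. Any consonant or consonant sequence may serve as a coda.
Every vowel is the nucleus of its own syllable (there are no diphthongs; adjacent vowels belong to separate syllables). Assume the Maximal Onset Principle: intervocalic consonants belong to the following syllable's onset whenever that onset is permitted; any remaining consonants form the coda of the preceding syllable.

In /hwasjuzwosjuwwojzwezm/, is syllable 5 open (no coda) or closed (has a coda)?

closed

The vowels are a, u, o, u, o, e — 6 nuclei, so 6 syllables.
Between /a/ (V1) and /u/ (V2): /sj/ — entire cluster is a permitted onset → onset /sj/, coda ∅.
Between /u/ (V2) and /o/ (V3): /zw/ — entire cluster is a permitted onset → onset /zw/, coda ∅.
Between /o/ (V3) and /u/ (V4): /sj/ — entire cluster is a permitted onset → onset /sj/, coda ∅.
Between /u/ (V4) and /o/ (V5): cluster /ww/ — the longest permitted-onset suffix is /w/; onset = /w/, preceding coda = /w/.
Between /o/ (V5) and /e/ (V6): /jzw/ — longest licit onset from the right is /zw/, leaving /j/ as coda.
Result: hwa.sju.zwo.sjuw.woj.zwezm.
Syllable 5 is /woj/ with coda /j/, so it is closed.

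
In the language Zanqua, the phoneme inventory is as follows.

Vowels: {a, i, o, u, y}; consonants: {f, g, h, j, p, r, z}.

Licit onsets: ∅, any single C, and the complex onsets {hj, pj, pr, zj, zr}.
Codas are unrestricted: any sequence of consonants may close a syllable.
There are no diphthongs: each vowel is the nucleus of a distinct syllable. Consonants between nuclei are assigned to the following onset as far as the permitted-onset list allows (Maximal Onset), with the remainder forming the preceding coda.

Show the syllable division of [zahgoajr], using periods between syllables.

zah.go.ajr

The vowels are a, o, a — 3 nuclei, so 3 syllables.
V1 /a/ – V2 /o/: cluster /hg/ — the longest permitted-onset suffix is /g/; onset = /g/, preceding coda = /h/.
V2 /o/ – V3 /a/: nothing intervenes; syllable break is V.V.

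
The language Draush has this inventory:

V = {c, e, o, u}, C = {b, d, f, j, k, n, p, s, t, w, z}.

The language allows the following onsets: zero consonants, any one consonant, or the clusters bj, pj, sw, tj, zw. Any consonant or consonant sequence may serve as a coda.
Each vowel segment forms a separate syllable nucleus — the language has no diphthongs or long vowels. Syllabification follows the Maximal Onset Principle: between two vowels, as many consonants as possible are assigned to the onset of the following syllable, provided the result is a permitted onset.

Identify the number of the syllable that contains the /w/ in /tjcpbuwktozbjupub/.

Vowels present: c, u, o, u, u; each is a nucleus, giving 5 syllables.
/c…u/ gap (V1→V2): /pb/ — longest licit onset from the right is /b/, leaving /p/ as coda.
/u…o/ gap (V2→V3): /wkt/ — longest licit onset from the right is /t/, leaving /wk/ as coda.
/o…u/ gap (V3→V4): /zbj/; trying suffixes from longest down, /bj/ is the first permitted one, so coda /z/ | onset /bj/.
/u…u/ gap (V4→V5): just /p/ — single C goes to the following onset.
Syllabification: tjcp.buwk.toz.bju.pub.
The /w/ is in the coda of syllable 2 (/buwk/).

2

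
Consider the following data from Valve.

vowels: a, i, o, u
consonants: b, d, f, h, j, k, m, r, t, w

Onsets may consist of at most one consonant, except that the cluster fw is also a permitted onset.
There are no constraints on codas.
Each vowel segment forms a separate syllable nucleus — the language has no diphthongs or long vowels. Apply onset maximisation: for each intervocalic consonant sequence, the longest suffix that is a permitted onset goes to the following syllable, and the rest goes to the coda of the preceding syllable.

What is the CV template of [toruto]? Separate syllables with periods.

CV.CV.CV

The vowels are o, u, o — 3 nuclei, so 3 syllables.
σ1/σ2 boundary: /r/ is a single consonant, so it becomes the next onset.
σ2/σ3 boundary: /t/ is a single consonant, so it becomes the next onset.
Putting it together: to.ru.to.
Mapping each syllable to C/V: /to/ → CV, /ru/ → CV, /to/ → CV.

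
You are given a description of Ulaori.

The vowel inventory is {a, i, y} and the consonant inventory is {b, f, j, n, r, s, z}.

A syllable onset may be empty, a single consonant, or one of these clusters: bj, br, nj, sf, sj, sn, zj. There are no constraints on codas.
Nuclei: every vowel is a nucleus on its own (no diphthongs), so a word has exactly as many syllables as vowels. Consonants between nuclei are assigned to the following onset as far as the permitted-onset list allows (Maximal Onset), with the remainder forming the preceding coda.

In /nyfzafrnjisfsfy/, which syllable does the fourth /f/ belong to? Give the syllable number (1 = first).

4

Vowels present: y, a, i, y; each is a nucleus, giving 4 syllables.
/y…a/ gap (V1→V2): cluster /fz/ — the longest permitted-onset suffix is /z/; onset = /z/, preceding coda = /f/.
/a…i/ gap (V2→V3): /frnj/ — longest licit onset from the right is /nj/, leaving /fr/ as coda.
/i…y/ gap (V3→V4): /sfsf/ splits as /sf/ + /sf/ (/sf/ is the longest suffix that is a licit onset).
Syllabification: nyf.zafr.njisf.sfy.
The fourth /f/ is in the onset of syllable 4 (/sfy/).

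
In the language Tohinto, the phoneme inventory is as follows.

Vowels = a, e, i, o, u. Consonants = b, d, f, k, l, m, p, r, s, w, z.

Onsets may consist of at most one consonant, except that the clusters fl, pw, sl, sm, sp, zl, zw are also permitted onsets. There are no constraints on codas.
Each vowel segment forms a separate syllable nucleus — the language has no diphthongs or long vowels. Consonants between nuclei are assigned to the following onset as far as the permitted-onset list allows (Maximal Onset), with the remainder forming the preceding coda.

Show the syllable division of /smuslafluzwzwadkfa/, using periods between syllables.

Vowels present: u, a, u, a, a; each is a nucleus, giving 5 syllables.
Between /u/ (V1) and /a/ (V2): /sl/ — entire cluster is a permitted onset → onset /sl/, coda ∅.
Between /a/ (V2) and /u/ (V3): cluster /fl/ — /fl/ is itself a permitted onset, so the whole cluster goes right; preceding coda = ∅.
Between /u/ (V3) and /a/ (V4): /zwzw/ — longest licit onset from the right is /zw/, leaving /zw/ as coda.
Between /a/ (V4) and /a/ (V5): /dkf/; trying suffixes from longest down, /f/ is the first permitted one, so coda /dk/ | onset /f/.

smu.sla.fluzw.zwadk.fa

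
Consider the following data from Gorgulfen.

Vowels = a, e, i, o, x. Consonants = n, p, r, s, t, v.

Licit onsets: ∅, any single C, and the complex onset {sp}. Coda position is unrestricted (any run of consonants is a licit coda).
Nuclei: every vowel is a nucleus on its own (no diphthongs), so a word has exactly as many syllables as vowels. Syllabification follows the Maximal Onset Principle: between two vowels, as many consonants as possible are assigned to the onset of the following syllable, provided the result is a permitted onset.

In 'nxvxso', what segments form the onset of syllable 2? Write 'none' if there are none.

v

The vowels are x, x, o — 3 nuclei, so 3 syllables.
V1 /x/ – V2 /x/: /v/ → onset of the next syllable (single consonants are always licit onsets).
V2 /x/ – V3 /o/: /s/ → onset of the next syllable (single consonants are always licit onsets).
Putting it together: nx.vx.so.
Syllable 2 is /vx/: onset /v/, nucleus /x/, coda ∅.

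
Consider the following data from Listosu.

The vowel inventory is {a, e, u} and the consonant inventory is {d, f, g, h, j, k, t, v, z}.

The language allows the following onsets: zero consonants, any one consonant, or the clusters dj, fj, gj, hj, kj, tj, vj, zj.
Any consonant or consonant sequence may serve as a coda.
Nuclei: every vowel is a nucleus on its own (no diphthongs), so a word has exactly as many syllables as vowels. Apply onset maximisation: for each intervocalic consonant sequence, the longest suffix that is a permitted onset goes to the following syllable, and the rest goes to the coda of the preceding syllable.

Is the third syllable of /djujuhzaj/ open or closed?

closed

The vowels are u, u, a — 3 nuclei, so 3 syllables.
/u…u/ gap (V1→V2): /j/ is a single consonant, so it becomes the next onset.
/u…a/ gap (V2→V3): /hz/; trying suffixes from longest down, /z/ is the first permitted one, so coda /h/ | onset /z/.
Result: dju.juh.zaj.
Syllable 3 is /zaj/ with coda /j/, so it is closed.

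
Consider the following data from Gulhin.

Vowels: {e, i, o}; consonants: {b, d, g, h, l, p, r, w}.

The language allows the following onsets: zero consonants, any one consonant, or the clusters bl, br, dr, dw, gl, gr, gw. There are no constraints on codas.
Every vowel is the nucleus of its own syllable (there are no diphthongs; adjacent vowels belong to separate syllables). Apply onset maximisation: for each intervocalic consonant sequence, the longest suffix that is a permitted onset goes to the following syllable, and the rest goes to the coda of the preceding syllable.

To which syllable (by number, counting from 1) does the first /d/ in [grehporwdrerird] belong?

Vowels present: e, o, e, i; each is a nucleus, giving 4 syllables.
Between /e/ (V1) and /o/ (V2): /hp/; trying suffixes from longest down, /p/ is the first permitted one, so coda /h/ | onset /p/.
Between /o/ (V2) and /e/ (V3): cluster /rwdr/ — the longest permitted-onset suffix is /dr/; onset = /dr/, preceding coda = /rw/.
Between /e/ (V3) and /i/ (V4): /r/ → onset of the next syllable (single consonants are always licit onsets).
Result: greh.porw.dre.rird.
The first /d/ is in the onset of syllable 3 (/dre/).

3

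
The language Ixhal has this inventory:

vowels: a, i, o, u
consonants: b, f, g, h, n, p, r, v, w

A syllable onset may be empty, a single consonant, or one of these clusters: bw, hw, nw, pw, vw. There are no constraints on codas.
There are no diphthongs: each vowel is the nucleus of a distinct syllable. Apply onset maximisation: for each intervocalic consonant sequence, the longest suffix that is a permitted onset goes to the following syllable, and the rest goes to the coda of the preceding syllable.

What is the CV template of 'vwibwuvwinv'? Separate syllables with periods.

The vowels are i, u, i — 3 nuclei, so 3 syllables.
σ1/σ2 boundary: cluster /bw/ — /bw/ is itself a permitted onset, so the whole cluster goes right; preceding coda = ∅.
σ2/σ3 boundary: cluster /vw/ — /vw/ is itself a permitted onset, so the whole cluster goes right; preceding coda = ∅.
Putting it together: vwi.bwu.vwinv.
Mapping each syllable to C/V: /vwi/ → CCV, /bwu/ → CCV, /vwinv/ → CCVCC.

CCV.CCV.CCVCC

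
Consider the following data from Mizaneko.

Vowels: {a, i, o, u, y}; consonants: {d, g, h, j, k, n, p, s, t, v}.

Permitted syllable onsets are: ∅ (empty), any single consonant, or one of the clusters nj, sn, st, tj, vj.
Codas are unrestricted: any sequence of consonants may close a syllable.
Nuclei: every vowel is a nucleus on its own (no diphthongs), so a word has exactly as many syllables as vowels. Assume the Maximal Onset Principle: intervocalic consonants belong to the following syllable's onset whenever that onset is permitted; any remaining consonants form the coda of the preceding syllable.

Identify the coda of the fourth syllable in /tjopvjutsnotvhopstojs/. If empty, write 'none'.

The vowels are o, u, o, o, o — 5 nuclei, so 5 syllables.
Between /o/ (V1) and /u/ (V2): /pvj/; trying suffixes from longest down, /vj/ is the first permitted one, so coda /p/ | onset /vj/.
Between /u/ (V2) and /o/ (V3): cluster /tsn/ — the longest permitted-onset suffix is /sn/; onset = /sn/, preceding coda = /t/.
Between /o/ (V3) and /o/ (V4): /tvh/ splits as /tv/ + /h/ (/h/ is the longest suffix that is a licit onset).
Between /o/ (V4) and /o/ (V5): /pst/ splits as /p/ + /st/ (/st/ is the longest suffix that is a licit onset).
Putting it together: tjop.vjut.snotv.hop.stojs.
Syllable 4 is /hop/: onset /h/, nucleus /o/, coda /p/.

p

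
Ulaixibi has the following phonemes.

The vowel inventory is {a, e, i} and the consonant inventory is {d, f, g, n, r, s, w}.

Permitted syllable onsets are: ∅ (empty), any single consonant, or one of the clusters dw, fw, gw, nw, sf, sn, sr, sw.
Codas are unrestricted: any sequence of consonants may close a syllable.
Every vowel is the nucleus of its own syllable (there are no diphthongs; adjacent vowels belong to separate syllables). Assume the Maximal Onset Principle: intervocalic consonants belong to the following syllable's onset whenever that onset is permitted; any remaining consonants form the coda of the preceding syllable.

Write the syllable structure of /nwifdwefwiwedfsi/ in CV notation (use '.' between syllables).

CCVC.CCV.CCV.CVCC.CV

The vowels are i, e, i, e, i — 5 nuclei, so 5 syllables.
Between /i/ (V1) and /e/ (V2): cluster /fdw/ — the longest permitted-onset suffix is /dw/; onset = /dw/, preceding coda = /f/.
Between /e/ (V2) and /i/ (V3): /fw/ — entire cluster is a permitted onset → onset /fw/, coda ∅.
Between /i/ (V3) and /e/ (V4): just /w/ — single C goes to the following onset.
Between /e/ (V4) and /i/ (V5): /dfs/ splits as /df/ + /s/ (/s/ is the longest suffix that is a licit onset).
Result: nwif.dwe.fwi.wedf.si.
Mapping each syllable to C/V: /nwif/ → CCVC, /dwe/ → CCV, /fwi/ → CCV, /wedf/ → CVCC, /si/ → CV.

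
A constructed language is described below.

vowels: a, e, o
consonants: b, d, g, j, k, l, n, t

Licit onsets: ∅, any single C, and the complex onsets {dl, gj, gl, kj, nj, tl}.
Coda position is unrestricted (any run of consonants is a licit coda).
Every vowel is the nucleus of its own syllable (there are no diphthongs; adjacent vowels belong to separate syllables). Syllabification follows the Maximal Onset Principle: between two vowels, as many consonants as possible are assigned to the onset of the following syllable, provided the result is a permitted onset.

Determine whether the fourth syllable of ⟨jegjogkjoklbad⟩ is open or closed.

closed

Nuclei (vowels): e, o, o, a → 4 syllables.
σ1/σ2 boundary: /gj/ — entire cluster is a permitted onset → onset /gj/, coda ∅.
σ2/σ3 boundary: /gkj/; trying suffixes from longest down, /kj/ is the first permitted one, so coda /g/ | onset /kj/.
σ3/σ4 boundary: /klb/; trying suffixes from longest down, /b/ is the first permitted one, so coda /kl/ | onset /b/.
Putting it together: je.gjog.kjokl.bad.
Syllable 4 is /bad/ with coda /d/, so it is closed.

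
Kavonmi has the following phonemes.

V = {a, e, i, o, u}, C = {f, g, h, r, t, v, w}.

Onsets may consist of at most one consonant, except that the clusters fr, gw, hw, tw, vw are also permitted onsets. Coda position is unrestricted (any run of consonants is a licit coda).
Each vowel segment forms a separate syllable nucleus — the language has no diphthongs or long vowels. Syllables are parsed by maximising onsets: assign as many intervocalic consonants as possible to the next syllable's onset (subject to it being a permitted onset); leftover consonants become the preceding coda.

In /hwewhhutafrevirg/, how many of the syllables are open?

Vowels present: e, u, a, e, i; each is a nucleus, giving 5 syllables.
σ1/σ2 boundary: /whh/; trying suffixes from longest down, /h/ is the first permitted one, so coda /wh/ | onset /h/.
σ2/σ3 boundary: /t/ → onset of the next syllable (single consonants are always licit onsets).
σ3/σ4 boundary: /fr/ — entire cluster is a permitted onset → onset /fr/, coda ∅.
σ4/σ5 boundary: /v/ is a single consonant, so it becomes the next onset.
So the parse is hwewh.hu.ta.fre.virg.
Classifying each syllable: /hwewh/ (closed), /hu/ (open), /ta/ (open), /fre/ (open), /virg/ (closed).
Open syllables: 3.

3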